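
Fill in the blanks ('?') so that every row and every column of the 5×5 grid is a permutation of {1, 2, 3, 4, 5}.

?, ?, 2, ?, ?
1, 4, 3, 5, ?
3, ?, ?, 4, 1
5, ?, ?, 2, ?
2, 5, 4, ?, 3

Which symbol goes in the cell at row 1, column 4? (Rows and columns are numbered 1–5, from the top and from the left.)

3

row 1 has {2}; column 1 has {1,2,3,5} — only 4 is left for (r1,c1).
row 1 has {2,4}; column 5 has {1,3} — only 5 is left for (r1,c5).
row 2 has {1,3,4,5}; column 5 has {1,3,5} — only 2 is left for (r2,c5).
row 3 has {1,3,4}; column 2 has {4,5} — only 2 is left for (r3,c2).
row 3 has {1,2,3,4}; column 3 has {2,3,4} — only 5 is left for (r3,c3).
row 4 has {2,5}; column 3 has {2,3,4,5} — only 1 is left for (r4,c3).
row 4 has {1,2,5}; column 5 has {1,2,3,5} — only 4 is left for (r4,c5).
row 5 has {2,3,4,5}; column 4 has {2,4,5} — only 1 is left for (r5,c4).
row 1 has {2,4,5}; column 4 has {1,2,4,5} — only 3 is left for (r1,c4).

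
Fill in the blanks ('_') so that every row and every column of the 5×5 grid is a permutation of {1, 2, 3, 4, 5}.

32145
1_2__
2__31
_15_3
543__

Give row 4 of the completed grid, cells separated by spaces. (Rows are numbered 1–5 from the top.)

4 1 5 2 3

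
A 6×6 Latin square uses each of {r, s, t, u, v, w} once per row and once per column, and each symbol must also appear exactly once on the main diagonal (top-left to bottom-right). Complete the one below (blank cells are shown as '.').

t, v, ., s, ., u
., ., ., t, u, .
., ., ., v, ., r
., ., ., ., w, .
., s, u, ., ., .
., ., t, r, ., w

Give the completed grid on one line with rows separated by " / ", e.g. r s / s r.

t v w s r u / w r v t u s / u w s v t r / s t r u w v / r s u w v t / v u t r s w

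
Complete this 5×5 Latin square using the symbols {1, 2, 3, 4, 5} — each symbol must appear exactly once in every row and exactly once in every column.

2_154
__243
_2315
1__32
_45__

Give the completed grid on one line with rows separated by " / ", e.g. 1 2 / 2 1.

2 3 1 5 4 / 5 1 2 4 3 / 4 2 3 1 5 / 1 5 4 3 2 / 3 4 5 2 1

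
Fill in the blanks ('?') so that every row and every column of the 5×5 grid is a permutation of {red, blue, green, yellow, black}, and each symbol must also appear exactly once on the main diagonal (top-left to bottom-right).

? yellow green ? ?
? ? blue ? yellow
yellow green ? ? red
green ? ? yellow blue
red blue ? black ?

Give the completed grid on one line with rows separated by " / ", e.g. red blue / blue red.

blue yellow green red black / black red blue green yellow / yellow green black blue red / green black red yellow blue / red blue yellow black green

At row 1, column 5: row 1 has {green,yellow}; column 5 has {red,blue,yellow}; that leaves black.
At row 2, column 1: row 2 has {blue,yellow}; column 1 has {red,green,yellow}; that leaves black.
At row 2, column 2: row 2 has {blue,yellow,black}; column 2 has {blue,green,yellow}; the diagonal has {yellow}; that leaves red.
At row 2, column 4: row 2 has {red,blue,yellow,black}; column 4 has {yellow,black}; that leaves green.
At row 3, column 3: row 3 has {red,green,yellow}; column 3 has {blue,green}; the diagonal has {red,yellow}; that leaves black.
At row 3, column 4: row 3 has {red,green,yellow,black}; column 4 has {green,yellow,black}; that leaves blue.
At row 4, column 2: row 4 has {blue,green,yellow}; column 2 has {red,blue,green,yellow}; that leaves black.
At row 4, column 3: row 4 has {blue,green,yellow,black}; column 3 has {blue,green,black}; that leaves red.
At row 5, column 3: row 5 has {red,blue,black}; column 3 has {red,blue,green,black}; that leaves yellow.
At row 5, column 5: row 5 has {red,blue,yellow,black}; column 5 has {red,blue,yellow,black}; the diagonal has {red,yellow,black}; that leaves green.
At row 1, column 1: row 1 has {green,yellow,black}; column 1 has {red,green,yellow,black}; the diagonal has {red,green,yellow,black}; that leaves blue.
At row 1, column 4: row 1 has {blue,green,yellow,black}; column 4 has {blue,green,yellow,black}; that leaves red.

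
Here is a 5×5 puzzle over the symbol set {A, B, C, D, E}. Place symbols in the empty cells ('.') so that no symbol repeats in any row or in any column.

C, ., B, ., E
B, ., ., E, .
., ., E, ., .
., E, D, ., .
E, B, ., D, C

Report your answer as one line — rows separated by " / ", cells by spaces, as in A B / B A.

At row 1, column 4: row 1 has {B,C,E}; column 4 has {D,E}; that leaves A.
At row 4, column 1: row 4 has {D,E}; column 1 has {B,C,E}; that leaves A.
At row 4, column 5: row 4 has {A,D,E}; column 5 has {C,E}; that leaves B.
At row 5, column 3: row 5 has {B,C,D,E}; column 3 has {B,D,E}; that leaves A.
At row 1, column 2: row 1 has {A,B,C,E}; column 2 has {B,E}; that leaves D.
At row 2, column 3: row 2 has {B,E}; column 3 has {A,B,D,E}; that leaves C.
At row 3, column 1: row 3 has {E}; column 1 has {A,B,C,E}; that leaves D.
At row 3, column 5: row 3 has {D,E}; column 5 has {B,C,E}; that leaves A.
At row 4, column 4: row 4 has {A,B,D,E}; column 4 has {A,D,E}; that leaves C.
At row 2, column 2: row 2 has {B,C,E}; column 2 has {B,D,E}; that leaves A.
At row 2, column 5: row 2 has {A,B,C,E}; column 5 has {A,B,C,E}; that leaves D.
At row 3, column 2: row 3 has {A,D,E}; column 2 has {A,B,D,E}; that leaves C.
At row 3, column 4: row 3 has {A,C,D,E}; column 4 has {A,C,D,E}; that leaves B.

C D B A E / B A C E D / D C E B A / A E D C B / E B A D C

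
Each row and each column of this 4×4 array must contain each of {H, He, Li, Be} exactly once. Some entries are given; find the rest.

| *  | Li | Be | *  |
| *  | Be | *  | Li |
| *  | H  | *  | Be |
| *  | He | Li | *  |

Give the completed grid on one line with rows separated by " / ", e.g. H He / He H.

H Li Be He / He Be H Li / Li H He Be / Be He Li H

(r3,c3) = He
(r4,c4) = H
(r1,c4) = He
(r2,c3) = H
(r3,c1) = Li
(r4,c1) = Be
(r1,c1) = H
(r2,c1) = He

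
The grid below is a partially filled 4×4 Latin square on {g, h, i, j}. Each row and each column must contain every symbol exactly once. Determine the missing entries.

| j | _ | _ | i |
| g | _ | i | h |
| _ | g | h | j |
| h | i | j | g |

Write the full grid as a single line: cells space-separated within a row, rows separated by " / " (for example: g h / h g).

(r1,c2) = h
(r1,c3) = g
(r2,c2) = j
(r3,c1) = i

j h g i / g j i h / i g h j / h i j g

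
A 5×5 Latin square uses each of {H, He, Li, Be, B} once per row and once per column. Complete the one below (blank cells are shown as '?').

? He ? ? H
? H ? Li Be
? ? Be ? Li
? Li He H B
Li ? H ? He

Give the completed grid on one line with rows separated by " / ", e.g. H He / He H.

(r2,c3) = B
(r3,c2) = B
(r3,c4) = He
(r4,c1) = Be
(r5,c2) = Be
(r5,c4) = B
(r1,c1) = B
(r1,c3) = Li
(r1,c4) = Be
(r2,c1) = He
(r3,c1) = H

B He Li Be H / He H B Li Be / H B Be He Li / Be Li He H B / Li Be H B He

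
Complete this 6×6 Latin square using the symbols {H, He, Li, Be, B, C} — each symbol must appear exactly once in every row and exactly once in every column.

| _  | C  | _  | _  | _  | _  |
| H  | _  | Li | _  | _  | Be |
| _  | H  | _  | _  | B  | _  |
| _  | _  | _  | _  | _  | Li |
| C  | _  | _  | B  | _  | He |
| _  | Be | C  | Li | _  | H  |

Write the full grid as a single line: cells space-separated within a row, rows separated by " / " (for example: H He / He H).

He C Be H Li B / H B Li He C Be / Li H He Be B C / Be He B C H Li / C Li H B Be He / B Be C Li He H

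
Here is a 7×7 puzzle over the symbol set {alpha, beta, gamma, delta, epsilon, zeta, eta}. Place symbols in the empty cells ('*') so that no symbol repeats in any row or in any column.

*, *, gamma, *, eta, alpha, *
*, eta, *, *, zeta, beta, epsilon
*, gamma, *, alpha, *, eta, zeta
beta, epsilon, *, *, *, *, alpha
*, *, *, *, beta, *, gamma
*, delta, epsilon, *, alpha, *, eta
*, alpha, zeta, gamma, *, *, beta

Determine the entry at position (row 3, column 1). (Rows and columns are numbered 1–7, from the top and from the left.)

delta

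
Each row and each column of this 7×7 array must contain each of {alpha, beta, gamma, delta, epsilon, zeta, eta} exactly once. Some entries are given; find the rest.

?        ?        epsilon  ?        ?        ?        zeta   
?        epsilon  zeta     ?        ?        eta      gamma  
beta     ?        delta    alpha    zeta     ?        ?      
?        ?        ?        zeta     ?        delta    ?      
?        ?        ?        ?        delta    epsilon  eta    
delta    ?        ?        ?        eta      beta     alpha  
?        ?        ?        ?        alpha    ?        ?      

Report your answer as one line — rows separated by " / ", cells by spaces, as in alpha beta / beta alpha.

eta delta epsilon beta gamma alpha zeta / alpha epsilon zeta delta beta eta gamma / beta eta delta alpha zeta gamma epsilon / gamma alpha eta zeta epsilon delta beta / zeta beta alpha gamma delta epsilon eta / delta zeta gamma epsilon eta beta alpha / epsilon gamma beta eta alpha zeta delta

row 2 has {gamma,epsilon,zeta,eta}; column 1 has {beta,delta} — only alpha is left for (r2,c1).
row 2 has {alpha,gamma,epsilon,zeta,eta}; column 5 has {alpha,delta,zeta,eta} — only beta is left for (r2,c5).
row 3 has {alpha,beta,delta,zeta}; column 6 has {beta,delta,epsilon,eta} — only gamma is left for (r3,c6).
row 3 has {alpha,beta,gamma,delta,zeta}; column 7 has {alpha,gamma,zeta,eta} — only epsilon is left for (r3,c7).
row 4 has {delta,zeta}; column 7 has {alpha,gamma,epsilon,zeta,eta} — only beta is left for (r4,c7).
row 6 has {alpha,beta,delta,eta}; column 3 has {delta,epsilon,zeta} — only gamma is left for (r6,c3).
row 6 has {alpha,beta,gamma,delta,eta}; column 4 has {alpha,zeta} — only epsilon is left for (r6,c4).
row 7 has {alpha}; column 6 has {beta,gamma,delta,epsilon,eta} — only zeta is left for (r7,c6).
row 7 has {alpha,zeta}; column 7 has {alpha,beta,gamma,epsilon,zeta,eta} — only delta is left for (r7,c7).
row 1 has {epsilon,zeta}; column 5 has {alpha,beta,delta,zeta,eta} — only gamma is left for (r1,c5).
row 1 has {gamma,epsilon,zeta}; column 6 has {beta,gamma,delta,epsilon,zeta,eta} — only alpha is left for (r1,c6).
row 2 has {alpha,beta,gamma,epsilon,zeta,eta}; column 4 has {alpha,epsilon,zeta} — only delta is left for (r2,c4).
row 3 has {alpha,beta,gamma,delta,epsilon,zeta}; column 2 has {epsilon} — only eta is left for (r3,c2).
row 4 has {beta,delta,zeta}; column 5 has {alpha,beta,gamma,delta,zeta,eta} — only epsilon is left for (r4,c5).
row 6 has {alpha,beta,gamma,delta,epsilon,eta}; column 2 has {epsilon,eta} — only zeta is left for (r6,c2).
row 1 has {alpha,gamma,epsilon,zeta}; column 1 has {alpha,beta,delta} — only eta is left for (r1,c1).
row 1 has {alpha,gamma,epsilon,zeta,eta}; column 4 has {alpha,delta,epsilon,zeta} — only beta is left for (r1,c4).
row 4 has {beta,delta,epsilon,zeta}; column 1 has {alpha,beta,delta,eta} — only gamma is left for (r4,c1).
row 4 has {beta,gamma,delta,epsilon,zeta}; column 2 has {epsilon,zeta,eta} — only alpha is left for (r4,c2).
row 4 has {alpha,beta,gamma,delta,epsilon,zeta}; column 3 has {gamma,delta,epsilon,zeta} — only eta is left for (r4,c3).
row 5 has {delta,epsilon,eta}; column 1 has {alpha,beta,gamma,delta,eta} — only zeta is left for (r5,c1).
row 5 has {delta,epsilon,zeta,eta}; column 4 has {alpha,beta,delta,epsilon,zeta} — only gamma is left for (r5,c4).
row 7 has {alpha,delta,zeta}; column 1 has {alpha,beta,gamma,delta,zeta,eta} — only epsilon is left for (r7,c1).
row 7 has {alpha,delta,epsilon,zeta}; column 3 has {gamma,delta,epsilon,zeta,eta} — only beta is left for (r7,c3).
row 7 has {alpha,beta,delta,epsilon,zeta}; column 4 has {alpha,beta,gamma,delta,epsilon,zeta} — only eta is left for (r7,c4).
row 1 has {alpha,beta,gamma,epsilon,zeta,eta}; column 2 has {alpha,epsilon,zeta,eta} — only delta is left for (r1,c2).
row 5 has {gamma,delta,epsilon,zeta,eta}; column 2 has {alpha,delta,epsilon,zeta,eta} — only beta is left for (r5,c2).
row 5 has {beta,gamma,delta,epsilon,zeta,eta}; column 3 has {beta,gamma,delta,epsilon,zeta,eta} — only alpha is left for (r5,c3).
row 7 has {alpha,beta,delta,epsilon,zeta,eta}; column 2 has {alpha,beta,delta,epsilon,zeta,eta} — only gamma is left for (r7,c2).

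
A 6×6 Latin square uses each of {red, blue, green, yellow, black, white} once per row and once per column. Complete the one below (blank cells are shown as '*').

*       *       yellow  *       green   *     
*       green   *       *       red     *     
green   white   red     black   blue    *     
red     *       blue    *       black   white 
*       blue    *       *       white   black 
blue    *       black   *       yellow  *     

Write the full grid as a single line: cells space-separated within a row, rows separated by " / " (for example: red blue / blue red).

At row 2, column 3: row 2 has {red,green}; column 3 has {red,blue,yellow,black}; that leaves white.
At row 3, column 6: row 3 has {red,blue,green,black,white}; column 6 has {black,white}; that leaves yellow.
At row 4, column 2: row 4 has {red,blue,black,white}; column 2 has {blue,green,white}; that leaves yellow.
At row 4, column 4: row 4 has {red,blue,yellow,black,white}; column 4 has {black}; that leaves green.
At row 5, column 1: row 5 has {blue,black,white}; column 1 has {red,blue,green}; that leaves yellow.
At row 5, column 3: row 5 has {blue,yellow,black,white}; column 3 has {red,blue,yellow,black,white}; that leaves green.
At row 5, column 4: row 5 has {blue,green,yellow,black,white}; column 4 has {green,black}; that leaves red.
At row 6, column 2: row 6 has {blue,yellow,black}; column 2 has {blue,green,yellow,white}; that leaves red.
At row 6, column 4: row 6 has {red,blue,yellow,black}; column 4 has {red,green,black}; that leaves white.
At row 6, column 6: row 6 has {red,blue,yellow,black,white}; column 6 has {yellow,black,white}; that leaves green.
At row 1, column 2: row 1 has {green,yellow}; column 2 has {red,blue,green,yellow,white}; that leaves black.
At row 1, column 4: row 1 has {green,yellow,black}; column 4 has {red,green,black,white}; that leaves blue.
At row 1, column 6: row 1 has {blue,green,yellow,black}; column 6 has {green,yellow,black,white}; that leaves red.
At row 2, column 1: row 2 has {red,green,white}; column 1 has {red,blue,green,yellow}; that leaves black.
At row 2, column 4: row 2 has {red,green,black,white}; column 4 has {red,blue,green,black,white}; that leaves yellow.
At row 2, column 6: row 2 has {red,green,yellow,black,white}; column 6 has {red,green,yellow,black,white}; that leaves blue.
At row 1, column 1: row 1 has {red,blue,green,yellow,black}; column 1 has {red,blue,green,yellow,black}; that leaves white.

white black yellow blue green red / black green white yellow red blue / green white red black blue yellow / red yellow blue green black white / yellow blue green red white black / blue red black white yellow green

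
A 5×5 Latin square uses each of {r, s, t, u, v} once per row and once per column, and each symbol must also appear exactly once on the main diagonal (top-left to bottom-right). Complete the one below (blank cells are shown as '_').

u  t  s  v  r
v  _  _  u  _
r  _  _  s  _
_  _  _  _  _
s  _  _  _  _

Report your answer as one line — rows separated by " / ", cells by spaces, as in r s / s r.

(r4,c1): row 4 is empty so far; column 1 has {r,s,u,v}, so it must be t.
(r4,c4): row 4 has {t}; column 4 has {s,u,v}; the diagonal has {u}, so it must be r.
(r5,c4): row 5 has {s}; column 4 has {r,s,u,v}, so it must be t.
(r5,c5): row 5 has {s,t}; column 5 has {r}; the diagonal has {r,u}, so it must be v.
(r2,c2): row 2 has {u,v}; column 2 has {t}; the diagonal has {r,u,v}, so it must be s.
(r2,c5): row 2 has {s,u,v}; column 5 has {r,v}, so it must be t.
(r3,c3): row 3 has {r,s}; column 3 has {s}; the diagonal has {r,s,u,v}, so it must be t.
(r3,c5): row 3 has {r,s,t}; column 5 has {r,t,v}, so it must be u.
(r4,c5): row 4 has {r,t}; column 5 has {r,t,u,v}, so it must be s.
(r2,c3): row 2 has {s,t,u,v}; column 3 has {s,t}, so it must be r.
(r3,c2): row 3 has {r,s,t,u}; column 2 has {s,t}, so it must be v.
(r4,c2): row 4 has {r,s,t}; column 2 has {s,t,v}, so it must be u.
(r4,c3): row 4 has {r,s,t,u}; column 3 has {r,s,t}, so it must be v.
(r5,c2): row 5 has {s,t,v}; column 2 has {s,t,u,v}, so it must be r.
(r5,c3): row 5 has {r,s,t,v}; column 3 has {r,s,t,v}, so it must be u.

u t s v r / v s r u t / r v t s u / t u v r s / s r u t v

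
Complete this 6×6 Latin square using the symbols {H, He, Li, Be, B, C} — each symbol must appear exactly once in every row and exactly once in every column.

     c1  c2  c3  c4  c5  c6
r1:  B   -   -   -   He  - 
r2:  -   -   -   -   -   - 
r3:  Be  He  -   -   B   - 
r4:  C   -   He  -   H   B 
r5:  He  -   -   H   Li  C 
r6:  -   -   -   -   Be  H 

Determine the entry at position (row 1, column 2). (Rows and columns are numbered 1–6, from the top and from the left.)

H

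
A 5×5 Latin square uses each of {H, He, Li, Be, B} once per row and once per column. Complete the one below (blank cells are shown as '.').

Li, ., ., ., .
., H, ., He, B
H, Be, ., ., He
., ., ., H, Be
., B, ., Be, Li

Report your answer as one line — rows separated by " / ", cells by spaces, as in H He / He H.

Li He Be B H / Be H Li He B / H Be B Li He / B Li He H Be / He B H Be Li

(r1,c2) = He
(r1,c4) = B
(r1,c5) = H
(r2,c1) = Be
(r2,c3) = Li
(r3,c3) = B
(r3,c4) = Li
(r4,c2) = Li
(r4,c3) = He
(r5,c1) = He
(r5,c3) = H
(r1,c3) = Be
(r4,c1) = B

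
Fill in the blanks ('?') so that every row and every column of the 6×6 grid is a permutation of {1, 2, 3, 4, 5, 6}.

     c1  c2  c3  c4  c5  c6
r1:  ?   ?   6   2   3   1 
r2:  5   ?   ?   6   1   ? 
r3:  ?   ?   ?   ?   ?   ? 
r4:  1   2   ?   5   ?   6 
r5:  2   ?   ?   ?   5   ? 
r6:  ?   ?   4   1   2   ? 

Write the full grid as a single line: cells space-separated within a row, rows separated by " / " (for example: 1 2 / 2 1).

row 1 has {1,2,3,6}; column 1 has {1,2,5} — only 4 is left for (r1,c1).
row 1 has {1,2,3,4,6}; column 2 has {2} — only 5 is left for (r1,c2).
row 4 has {1,2,5,6}; column 3 has {4,6} — only 3 is left for (r4,c3).
row 4 has {1,2,3,5,6}; column 5 has {1,2,3,5} — only 4 is left for (r4,c5).
row 5 has {2,5}; column 3 has {3,4,6} — only 1 is left for (r5,c3).
row 2 has {1,5,6}; column 3 has {1,3,4,6} — only 2 is left for (r2,c3).
row 3 is empty so far; column 3 has {1,2,3,4,6} — only 5 is left for (r3,c3).
row 3 has {5}; column 5 has {1,2,3,4,5} — only 6 is left for (r3,c5).
row 3 has {5,6}; column 1 has {1,2,4,5} — only 3 is left for (r3,c1).
row 3 has {3,5,6}; column 4 has {1,2,5,6} — only 4 is left for (r3,c4).
row 3 has {3,4,5,6}; column 6 has {1,6} — only 2 is left for (r3,c6).
row 5 has {1,2,5}; column 4 has {1,2,4,5,6} — only 3 is left for (r5,c4).
row 5 has {1,2,3,5}; column 6 has {1,2,6} — only 4 is left for (r5,c6).
row 6 has {1,2,4}; column 1 has {1,2,3,4,5} — only 6 is left for (r6,c1).
row 6 has {1,2,4,6}; column 2 has {2,5} — only 3 is left for (r6,c2).
row 6 has {1,2,3,4,6}; column 6 has {1,2,4,6} — only 5 is left for (r6,c6).
row 2 has {1,2,5,6}; column 2 has {2,3,5} — only 4 is left for (r2,c2).
row 2 has {1,2,4,5,6}; column 6 has {1,2,4,5,6} — only 3 is left for (r2,c6).
row 3 has {2,3,4,5,6}; column 2 has {2,3,4,5} — only 1 is left for (r3,c2).
row 5 has {1,2,3,4,5}; column 2 has {1,2,3,4,5} — only 6 is left for (r5,c2).

4 5 6 2 3 1 / 5 4 2 6 1 3 / 3 1 5 4 6 2 / 1 2 3 5 4 6 / 2 6 1 3 5 4 / 6 3 4 1 2 5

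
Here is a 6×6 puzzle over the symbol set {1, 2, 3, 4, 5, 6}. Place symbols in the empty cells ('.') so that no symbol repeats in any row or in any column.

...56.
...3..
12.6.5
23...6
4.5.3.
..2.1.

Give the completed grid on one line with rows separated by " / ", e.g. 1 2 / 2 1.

(r1,c1) = 3
(r3,c5) = 4
(r4,c5) = 5
(r6,c4) = 4
(r6,c6) = 3
(r2,c5) = 2
(r3,c3) = 3
(r4,c4) = 1
(r5,c4) = 2
(r5,c6) = 1
(r2,c6) = 4
(r4,c3) = 4
(r5,c2) = 6
(r6,c2) = 5
(r1,c3) = 1
(r1,c6) = 2
(r2,c2) = 1
(r2,c3) = 6
(r6,c1) = 6
(r1,c2) = 4
(r2,c1) = 5

3 4 1 5 6 2 / 5 1 6 3 2 4 / 1 2 3 6 4 5 / 2 3 4 1 5 6 / 4 6 5 2 3 1 / 6 5 2 4 1 3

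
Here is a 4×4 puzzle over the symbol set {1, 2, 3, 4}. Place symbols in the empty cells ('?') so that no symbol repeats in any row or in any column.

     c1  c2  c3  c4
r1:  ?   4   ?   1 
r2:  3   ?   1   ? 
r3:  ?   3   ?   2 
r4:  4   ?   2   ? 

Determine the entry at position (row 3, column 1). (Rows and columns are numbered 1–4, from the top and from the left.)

1

At row 1, column 1: row 1 has {1,4}; column 1 has {3,4}; that leaves 2.
At row 1, column 3: row 1 has {1,2,4}; column 3 has {1,2}; that leaves 3.
At row 2, column 2: row 2 has {1,3}; column 2 has {3,4}; that leaves 2.
At row 2, column 4: row 2 has {1,2,3}; column 4 has {1,2}; that leaves 4.
At row 3, column 1: row 3 has {2,3}; column 1 has {2,3,4}; that leaves 1.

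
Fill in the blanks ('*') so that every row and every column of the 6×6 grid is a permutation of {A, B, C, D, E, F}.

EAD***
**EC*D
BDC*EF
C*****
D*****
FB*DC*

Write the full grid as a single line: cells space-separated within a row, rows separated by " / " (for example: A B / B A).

(r2,c1) = A
(r2,c2) = F
(r2,c5) = B
(r3,c4) = A
(r4,c2) = E
(r5,c2) = C
(r6,c3) = A
(r6,c6) = E
(r1,c5) = F
(r5,c5) = A
(r5,c6) = B
(r1,c4) = B
(r1,c6) = C
(r4,c4) = F
(r4,c5) = D
(r4,c6) = A
(r5,c3) = F
(r5,c4) = E
(r4,c3) = B

E A D B F C / A F E C B D / B D C A E F / C E B F D A / D C F E A B / F B A D C E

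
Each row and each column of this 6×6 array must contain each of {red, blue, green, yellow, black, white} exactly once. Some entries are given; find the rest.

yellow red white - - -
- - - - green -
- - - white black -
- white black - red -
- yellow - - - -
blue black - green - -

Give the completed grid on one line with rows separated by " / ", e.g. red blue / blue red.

row 1 has {red,yellow,white}; column 5 has {red,green,black} — only blue is left for (r1,c5).
row 2 has {green}; column 2 has {red,yellow,black,white} — only blue is left for (r2,c2).
row 3 has {black,white}; column 2 has {red,blue,yellow,black,white} — only green is left for (r3,c2).
row 4 has {red,black,white}; column 1 has {blue,yellow} — only green is left for (r4,c1).
row 5 has {yellow}; column 5 has {red,blue,green,black} — only white is left for (r5,c5).
row 6 has {blue,green,black}; column 5 has {red,blue,green,black,white} — only yellow is left for (r6,c5).
row 1 has {red,blue,yellow,white}; column 4 has {green,white} — only black is left for (r1,c4).
row 1 has {red,blue,yellow,black,white}; column 6 is empty so far — only green is left for (r1,c6).
row 3 has {green,black,white}; column 1 has {blue,green,yellow} — only red is left for (r3,c1).
row 5 has {yellow,white}; column 1 has {red,blue,green,yellow} — only black is left for (r5,c1).
row 6 has {blue,green,yellow,black}; column 3 has {black,white} — only red is left for (r6,c3).
row 6 has {red,blue,green,yellow,black}; column 6 has {green} — only white is left for (r6,c6).
row 2 has {blue,green}; column 1 has {red,blue,green,yellow,black} — only white is left for (r2,c1).
row 2 has {blue,green,white}; column 3 has {red,black,white} — only yellow is left for (r2,c3).
row 2 has {blue,green,yellow,white}; column 4 has {green,black,white} — only red is left for (r2,c4).
row 2 has {red,blue,green,yellow,white}; column 6 has {green,white} — only black is left for (r2,c6).
row 3 has {red,green,black,white}; column 3 has {red,yellow,black,white} — only blue is left for (r3,c3).
row 3 has {red,blue,green,black,white}; column 6 has {green,black,white} — only yellow is left for (r3,c6).
row 4 has {red,green,black,white}; column 6 has {green,yellow,black,white} — only blue is left for (r4,c6).
row 5 has {yellow,black,white}; column 3 has {red,blue,yellow,black,white} — only green is left for (r5,c3).
row 5 has {green,yellow,black,white}; column 4 has {red,green,black,white} — only blue is left for (r5,c4).
row 5 has {blue,green,yellow,black,white}; column 6 has {blue,green,yellow,black,white} — only red is left for (r5,c6).
row 4 has {red,blue,green,black,white}; column 4 has {red,blue,green,black,white} — only yellow is left for (r4,c4).

yellow red white black blue green / white blue yellow red green black / red green blue white black yellow / green white black yellow red blue / black yellow green blue white red / blue black red green yellow white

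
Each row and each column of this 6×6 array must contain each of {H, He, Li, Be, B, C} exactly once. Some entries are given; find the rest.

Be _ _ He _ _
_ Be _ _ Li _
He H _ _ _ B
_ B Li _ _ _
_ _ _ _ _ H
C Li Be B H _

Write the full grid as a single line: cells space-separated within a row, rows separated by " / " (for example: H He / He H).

Be C H He B Li / B Be He H Li C / He H C Li Be B / H B Li C He Be / Li He B Be C H / C Li Be B H He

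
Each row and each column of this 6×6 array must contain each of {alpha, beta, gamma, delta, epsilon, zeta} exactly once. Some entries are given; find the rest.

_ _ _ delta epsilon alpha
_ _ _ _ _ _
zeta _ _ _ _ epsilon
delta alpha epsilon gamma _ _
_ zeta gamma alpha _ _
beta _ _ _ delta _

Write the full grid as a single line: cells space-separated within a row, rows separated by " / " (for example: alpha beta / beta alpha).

gamma beta zeta delta epsilon alpha / alpha delta beta epsilon gamma zeta / zeta gamma delta beta alpha epsilon / delta alpha epsilon gamma zeta beta / epsilon zeta gamma alpha beta delta / beta epsilon alpha zeta delta gamma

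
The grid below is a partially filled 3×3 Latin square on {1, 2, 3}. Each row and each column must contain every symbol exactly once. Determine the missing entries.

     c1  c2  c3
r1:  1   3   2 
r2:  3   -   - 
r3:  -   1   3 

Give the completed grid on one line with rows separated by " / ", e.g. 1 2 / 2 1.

1 3 2 / 3 2 1 / 2 1 3

(r2,c2) = 2
(r2,c3) = 1
(r3,c1) = 2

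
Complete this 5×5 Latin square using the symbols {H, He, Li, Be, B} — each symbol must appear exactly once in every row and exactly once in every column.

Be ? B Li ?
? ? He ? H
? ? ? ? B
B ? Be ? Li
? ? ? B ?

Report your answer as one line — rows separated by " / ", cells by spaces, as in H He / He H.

Be H B Li He / Li B He Be H / H Be Li He B / B He Be H Li / He Li H B Be

At row 1, column 5: row 1 has {Li,Be,B}; column 5 has {H,Li,B}; that leaves He.
At row 2, column 1: row 2 has {H,He}; column 1 has {Be,B}; that leaves Li.
At row 2, column 4: row 2 has {H,He,Li}; column 4 has {Li,B}; that leaves Be.
At row 5, column 5: row 5 has {B}; column 5 has {H,He,Li,B}; that leaves Be.
At row 1, column 2: row 1 has {He,Li,Be,B}; column 2 is empty so far; that leaves H.
At row 2, column 2: row 2 has {H,He,Li,Be}; column 2 has {H}; that leaves B.
At row 4, column 2: row 4 has {Li,Be,B}; column 2 has {H,B}; that leaves He.
At row 4, column 4: row 4 has {He,Li,Be,B}; column 4 has {Li,Be,B}; that leaves H.
At row 5, column 2: row 5 has {Be,B}; column 2 has {H,He,B}; that leaves Li.
At row 5, column 3: row 5 has {Li,Be,B}; column 3 has {He,Be,B}; that leaves H.
At row 3, column 2: row 3 has {B}; column 2 has {H,He,Li,B}; that leaves Be.
At row 3, column 3: row 3 has {Be,B}; column 3 has {H,He,Be,B}; that leaves Li.
At row 3, column 4: row 3 has {Li,Be,B}; column 4 has {H,Li,Be,B}; that leaves He.
At row 5, column 1: row 5 has {H,Li,Be,B}; column 1 has {Li,Be,B}; that leaves He.
At row 3, column 1: row 3 has {He,Li,Be,B}; column 1 has {He,Li,Be,B}; that leaves H.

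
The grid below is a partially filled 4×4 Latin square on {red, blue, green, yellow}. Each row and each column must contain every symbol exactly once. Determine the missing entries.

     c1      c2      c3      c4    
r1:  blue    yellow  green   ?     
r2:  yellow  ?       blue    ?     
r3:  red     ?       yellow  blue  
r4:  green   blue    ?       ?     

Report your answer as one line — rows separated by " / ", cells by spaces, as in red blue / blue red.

blue yellow green red / yellow red blue green / red green yellow blue / green blue red yellow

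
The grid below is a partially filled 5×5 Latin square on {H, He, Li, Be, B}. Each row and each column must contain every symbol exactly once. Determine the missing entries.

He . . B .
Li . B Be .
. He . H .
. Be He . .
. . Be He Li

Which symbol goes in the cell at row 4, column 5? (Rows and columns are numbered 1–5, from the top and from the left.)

H

At row 2, column 2: row 2 has {Li,Be,B}; column 2 has {He,Be}; that leaves H.
At row 2, column 5: row 2 has {H,Li,Be,B}; column 5 has {Li}; that leaves He.
At row 3, column 3: row 3 has {H,He}; column 3 has {He,Be,B}; that leaves Li.
At row 4, column 4: row 4 has {He,Be}; column 4 has {H,He,Be,B}; that leaves Li.
At row 5, column 2: row 5 has {He,Li,Be}; column 2 has {H,He,Be}; that leaves B.
At row 1, column 2: row 1 has {He,B}; column 2 has {H,He,Be,B}; that leaves Li.
At row 1, column 3: row 1 has {He,Li,B}; column 3 has {He,Li,Be,B}; that leaves H.
At row 1, column 5: row 1 has {H,He,Li,B}; column 5 has {He,Li}; that leaves Be.
At row 3, column 5: row 3 has {H,He,Li}; column 5 has {He,Li,Be}; that leaves B.
At row 4, column 5: row 4 has {He,Li,Be}; column 5 has {He,Li,Be,B}; that leaves H.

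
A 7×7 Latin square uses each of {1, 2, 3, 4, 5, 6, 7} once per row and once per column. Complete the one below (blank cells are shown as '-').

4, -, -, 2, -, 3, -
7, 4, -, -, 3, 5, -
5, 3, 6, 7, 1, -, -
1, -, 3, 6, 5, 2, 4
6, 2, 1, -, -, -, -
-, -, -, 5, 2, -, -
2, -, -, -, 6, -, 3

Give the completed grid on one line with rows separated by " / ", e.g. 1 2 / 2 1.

4 6 5 2 7 3 1 / 7 4 2 1 3 5 6 / 5 3 6 7 1 4 2 / 1 7 3 6 5 2 4 / 6 2 1 3 4 7 5 / 3 1 4 5 2 6 7 / 2 5 7 4 6 1 3

(r1,c5): row 1 has {2,3,4}; column 5 has {1,2,3,5,6}, so it must be 7.
(r2,c3): row 2 has {3,4,5,7}; column 3 has {1,3,6}, so it must be 2.
(r2,c4): row 2 has {2,3,4,5,7}; column 4 has {2,5,6,7}, so it must be 1.
(r2,c7): row 2 has {1,2,3,4,5,7}; column 7 has {3,4}, so it must be 6.
(r3,c6): row 3 has {1,3,5,6,7}; column 6 has {2,3,5}, so it must be 4.
(r3,c7): row 3 has {1,3,4,5,6,7}; column 7 has {3,4,6}, so it must be 2.
(r4,c2): row 4 has {1,2,3,4,5,6}; column 2 has {2,3,4}, so it must be 7.
(r5,c5): row 5 has {1,2,6}; column 5 has {1,2,3,5,6,7}, so it must be 4.
(r5,c6): row 5 has {1,2,4,6}; column 6 has {2,3,4,5}, so it must be 7.
(r5,c7): row 5 has {1,2,4,6,7}; column 7 has {2,3,4,6}, so it must be 5.
(r6,c1): row 6 has {2,5}; column 1 has {1,2,4,5,6,7}, so it must be 3.
(r7,c4): row 7 has {2,3,6}; column 4 has {1,2,5,6,7}, so it must be 4.
(r7,c6): row 7 has {2,3,4,6}; column 6 has {2,3,4,5,7}, so it must be 1.
(r1,c3): row 1 has {2,3,4,7}; column 3 has {1,2,3,6}, so it must be 5.
(r1,c7): row 1 has {2,3,4,5,7}; column 7 has {2,3,4,5,6}, so it must be 1.
(r5,c4): row 5 has {1,2,4,5,6,7}; column 4 has {1,2,4,5,6,7}, so it must be 3.
(r6,c6): row 6 has {2,3,5}; column 6 has {1,2,3,4,5,7}, so it must be 6.
(r6,c7): row 6 has {2,3,5,6}; column 7 has {1,2,3,4,5,6}, so it must be 7.
(r7,c2): row 7 has {1,2,3,4,6}; column 2 has {2,3,4,7}, so it must be 5.
(r7,c3): row 7 has {1,2,3,4,5,6}; column 3 has {1,2,3,5,6}, so it must be 7.
(r1,c2): row 1 has {1,2,3,4,5,7}; column 2 has {2,3,4,5,7}, so it must be 6.
(r6,c2): row 6 has {2,3,5,6,7}; column 2 has {2,3,4,5,6,7}, so it must be 1.
(r6,c3): row 6 has {1,2,3,5,6,7}; column 3 has {1,2,3,5,6,7}, so it must be 4.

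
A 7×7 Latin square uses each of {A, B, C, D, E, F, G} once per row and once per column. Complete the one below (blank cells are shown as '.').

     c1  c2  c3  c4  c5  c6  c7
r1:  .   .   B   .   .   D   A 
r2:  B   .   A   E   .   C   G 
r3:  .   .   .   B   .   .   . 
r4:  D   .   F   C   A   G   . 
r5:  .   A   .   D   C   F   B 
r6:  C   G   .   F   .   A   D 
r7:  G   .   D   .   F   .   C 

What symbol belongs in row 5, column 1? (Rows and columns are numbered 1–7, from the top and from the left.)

(r1,c4): row 1 has {A,B,D}; column 4 has {B,C,D,E,F}, so it must be G.
(r1,c5): row 1 has {A,B,D,G}; column 5 has {A,C,F}, so it must be E.
(r2,c5): row 2 has {A,B,C,E,G}; column 5 has {A,C,E,F}, so it must be D.
(r3,c5): row 3 has {B}; column 5 has {A,C,D,E,F}, so it must be G.
(r3,c6): row 3 has {B,G}; column 6 has {A,C,D,F,G}, so it must be E.
(r3,c7): row 3 has {B,E,G}; column 7 has {A,B,C,D,G}, so it must be F.
(r4,c7): row 4 has {A,C,D,F,G}; column 7 has {A,B,C,D,F,G}, so it must be E.
(r5,c1): row 5 has {A,B,C,D,F}; column 1 has {B,C,D,G}, so it must be E.

E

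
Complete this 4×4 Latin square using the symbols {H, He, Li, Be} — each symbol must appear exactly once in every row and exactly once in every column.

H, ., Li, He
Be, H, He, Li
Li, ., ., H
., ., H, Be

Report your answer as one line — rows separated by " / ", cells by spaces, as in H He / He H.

H Be Li He / Be H He Li / Li He Be H / He Li H Be

(r1,c2): row 1 has {H,He,Li}; column 2 has {H}, so it must be Be.
(r3,c2): row 3 has {H,Li}; column 2 has {H,Be}, so it must be He.
(r3,c3): row 3 has {H,He,Li}; column 3 has {H,He,Li}, so it must be Be.
(r4,c1): row 4 has {H,Be}; column 1 has {H,Li,Be}, so it must be He.
(r4,c2): row 4 has {H,He,Be}; column 2 has {H,He,Be}, so it must be Li.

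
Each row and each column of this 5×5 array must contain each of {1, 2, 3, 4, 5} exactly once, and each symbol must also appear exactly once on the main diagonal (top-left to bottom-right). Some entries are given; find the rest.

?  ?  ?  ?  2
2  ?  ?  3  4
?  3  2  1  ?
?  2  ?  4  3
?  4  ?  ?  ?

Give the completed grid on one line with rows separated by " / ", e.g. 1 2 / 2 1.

row 1 has {2}; column 4 has {1,3,4} — only 5 is left for (r1,c4).
row 3 has {1,2,3}; column 5 has {2,3,4} — only 5 is left for (r3,c5).
row 5 has {4}; column 4 has {1,3,4,5} — only 2 is left for (r5,c4).
row 5 has {2,4}; column 5 has {2,3,4,5}; the diagonal has {2,4} — only 1 is left for (r5,c5).
row 1 has {2,5}; column 1 has {2}; the diagonal has {1,2,4} — only 3 is left for (r1,c1).
row 1 has {2,3,5}; column 2 has {2,3,4} — only 1 is left for (r1,c2).
row 1 has {1,2,3,5}; column 3 has {2} — only 4 is left for (r1,c3).
row 2 has {2,3,4}; column 2 has {1,2,3,4}; the diagonal has {1,2,3,4} — only 5 is left for (r2,c2).
row 2 has {2,3,4,5}; column 3 has {2,4} — only 1 is left for (r2,c3).
row 3 has {1,2,3,5}; column 1 has {2,3} — only 4 is left for (r3,c1).
row 4 has {2,3,4}; column 3 has {1,2,4} — only 5 is left for (r4,c3).
row 5 has {1,2,4}; column 1 has {2,3,4} — only 5 is left for (r5,c1).
row 5 has {1,2,4,5}; column 3 has {1,2,4,5} — only 3 is left for (r5,c3).
row 4 has {2,3,4,5}; column 1 has {2,3,4,5} — only 1 is left for (r4,c1).

3 1 4 5 2 / 2 5 1 3 4 / 4 3 2 1 5 / 1 2 5 4 3 / 5 4 3 2 1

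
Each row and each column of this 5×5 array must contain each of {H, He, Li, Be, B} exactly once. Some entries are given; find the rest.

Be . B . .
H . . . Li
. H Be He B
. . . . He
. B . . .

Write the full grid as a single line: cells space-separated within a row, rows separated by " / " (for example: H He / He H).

Be He B Li H / H Be He B Li / Li H Be He B / B Li H Be He / He B Li H Be

Cell (r1,c5): row 1 has {Be,B}; column 5 has {He,Li,B} → H.
Cell (r2,c3): row 2 has {H,Li}; column 3 has {Be,B} → He.
Cell (r3,c1): row 3 has {H,He,Be,B}; column 1 has {H,Be} → Li.
Cell (r4,c1): row 4 has {He}; column 1 has {H,Li,Be} → B.
Cell (r5,c1): row 5 has {B}; column 1 has {H,Li,Be,B} → He.
Cell (r5,c5): row 5 has {He,B}; column 5 has {H,He,Li,B} → Be.
Cell (r1,c4): row 1 has {H,Be,B}; column 4 has {He} → Li.
Cell (r2,c2): row 2 has {H,He,Li}; column 2 has {H,B} → Be.
Cell (r2,c4): row 2 has {H,He,Li,Be}; column 4 has {He,Li} → B.
Cell (r4,c2): row 4 has {He,B}; column 2 has {H,Be,B} → Li.
Cell (r4,c3): row 4 has {He,Li,B}; column 3 has {He,Be,B} → H.
Cell (r4,c4): row 4 has {H,He,Li,B}; column 4 has {He,Li,B} → Be.
Cell (r5,c3): row 5 has {He,Be,B}; column 3 has {H,He,Be,B} → Li.
Cell (r5,c4): row 5 has {He,Li,Be,B}; column 4 has {He,Li,Be,B} → H.
Cell (r1,c2): row 1 has {H,Li,Be,B}; column 2 has {H,Li,Be,B} → He.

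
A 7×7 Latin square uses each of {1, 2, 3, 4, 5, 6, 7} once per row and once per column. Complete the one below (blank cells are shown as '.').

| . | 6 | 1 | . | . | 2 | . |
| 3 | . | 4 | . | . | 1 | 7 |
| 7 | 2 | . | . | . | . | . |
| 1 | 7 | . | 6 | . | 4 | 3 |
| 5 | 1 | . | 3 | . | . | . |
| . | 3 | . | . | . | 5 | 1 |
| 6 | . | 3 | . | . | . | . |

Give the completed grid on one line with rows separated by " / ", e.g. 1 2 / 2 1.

4 6 1 7 3 2 5 / 3 5 4 2 6 1 7 / 7 2 5 1 4 3 6 / 1 7 2 6 5 4 3 / 5 1 7 3 2 6 4 / 2 3 6 4 7 5 1 / 6 4 3 5 1 7 2

(r1,c1) = 4
(r1,c7) = 5
(r2,c2) = 5
(r2,c4) = 2
(r2,c5) = 6
(r6,c1) = 2
(r7,c2) = 4
(r7,c6) = 7
(r7,c7) = 2
(r1,c4) = 7
(r1,c5) = 3
(r5,c6) = 6
(r5,c7) = 4
(r6,c4) = 4
(r6,c5) = 7
(r3,c6) = 3
(r3,c7) = 6
(r5,c5) = 2
(r6,c3) = 6
(r3,c3) = 5
(r3,c4) = 1
(r3,c5) = 4
(r4,c3) = 2
(r4,c5) = 5
(r5,c3) = 7
(r7,c4) = 5
(r7,c5) = 1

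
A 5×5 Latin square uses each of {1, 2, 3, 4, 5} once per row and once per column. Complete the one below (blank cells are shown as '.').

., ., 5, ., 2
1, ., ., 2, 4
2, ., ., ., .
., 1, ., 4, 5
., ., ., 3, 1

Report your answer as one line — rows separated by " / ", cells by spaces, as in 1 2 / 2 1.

Cell (r1,c4): row 1 has {2,5}; column 4 has {2,3,4} → 1.
Cell (r2,c3): row 2 has {1,2,4}; column 3 has {5} → 3.
Cell (r3,c4): row 3 has {2}; column 4 has {1,2,3,4} → 5.
Cell (r3,c5): row 3 has {2,5}; column 5 has {1,2,4,5} → 3.
Cell (r4,c1): row 4 has {1,4,5}; column 1 has {1,2} → 3.
Cell (r4,c3): row 4 has {1,3,4,5}; column 3 has {3,5} → 2.
Cell (r5,c3): row 5 has {1,3}; column 3 has {2,3,5} → 4.
Cell (r1,c1): row 1 has {1,2,5}; column 1 has {1,2,3} → 4.
Cell (r1,c2): row 1 has {1,2,4,5}; column 2 has {1} → 3.
Cell (r2,c2): row 2 has {1,2,3,4}; column 2 has {1,3} → 5.
Cell (r3,c2): row 3 has {2,3,5}; column 2 has {1,3,5} → 4.
Cell (r3,c3): row 3 has {2,3,4,5}; column 3 has {2,3,4,5} → 1.
Cell (r5,c1): row 5 has {1,3,4}; column 1 has {1,2,3,4} → 5.
Cell (r5,c2): row 5 has {1,3,4,5}; column 2 has {1,3,4,5} → 2.

4 3 5 1 2 / 1 5 3 2 4 / 2 4 1 5 3 / 3 1 2 4 5 / 5 2 4 3 1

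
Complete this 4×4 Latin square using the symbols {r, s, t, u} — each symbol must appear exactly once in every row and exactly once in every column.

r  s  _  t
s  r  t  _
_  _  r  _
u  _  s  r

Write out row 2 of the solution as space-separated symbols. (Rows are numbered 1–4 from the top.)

s r t u

(r1,c3) = u
(r2,c4) = u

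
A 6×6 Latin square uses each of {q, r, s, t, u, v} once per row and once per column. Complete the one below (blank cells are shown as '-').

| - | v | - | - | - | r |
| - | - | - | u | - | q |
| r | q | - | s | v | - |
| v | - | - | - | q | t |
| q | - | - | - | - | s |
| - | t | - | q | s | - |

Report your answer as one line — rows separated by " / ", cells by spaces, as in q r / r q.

(r1,c4): row 1 has {r,v}; column 4 has {q,s,u}, so it must be t.
(r1,c5): row 1 has {r,t,v}; column 5 has {q,s,v}, so it must be u.
(r3,c6): row 3 has {q,r,s,v}; column 6 has {q,r,s,t}, so it must be u.
(r4,c4): row 4 has {q,t,v}; column 4 has {q,s,t,u}, so it must be r.
(r5,c4): row 5 has {q,s}; column 4 has {q,r,s,t,u}, so it must be v.
(r6,c1): row 6 has {q,s,t}; column 1 has {q,r,v}, so it must be u.
(r6,c6): row 6 has {q,s,t,u}; column 6 has {q,r,s,t,u}, so it must be v.
(r1,c1): row 1 has {r,t,u,v}; column 1 has {q,r,u,v}, so it must be s.
(r1,c3): row 1 has {r,s,t,u,v}; column 3 is empty so far, so it must be q.
(r2,c1): row 2 has {q,u}; column 1 has {q,r,s,u,v}, so it must be t.
(r2,c5): row 2 has {q,t,u}; column 5 has {q,s,u,v}, so it must be r.
(r3,c3): row 3 has {q,r,s,u,v}; column 3 has {q}, so it must be t.
(r5,c5): row 5 has {q,s,v}; column 5 has {q,r,s,u,v}, so it must be t.
(r6,c3): row 6 has {q,s,t,u,v}; column 3 has {q,t}, so it must be r.
(r2,c2): row 2 has {q,r,t,u}; column 2 has {q,t,v}, so it must be s.
(r2,c3): row 2 has {q,r,s,t,u}; column 3 has {q,r,t}, so it must be v.
(r4,c2): row 4 has {q,r,t,v}; column 2 has {q,s,t,v}, so it must be u.
(r4,c3): row 4 has {q,r,t,u,v}; column 3 has {q,r,t,v}, so it must be s.
(r5,c2): row 5 has {q,s,t,v}; column 2 has {q,s,t,u,v}, so it must be r.
(r5,c3): row 5 has {q,r,s,t,v}; column 3 has {q,r,s,t,v}, so it must be u.

s v q t u r / t s v u r q / r q t s v u / v u s r q t / q r u v t s / u t r q s v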